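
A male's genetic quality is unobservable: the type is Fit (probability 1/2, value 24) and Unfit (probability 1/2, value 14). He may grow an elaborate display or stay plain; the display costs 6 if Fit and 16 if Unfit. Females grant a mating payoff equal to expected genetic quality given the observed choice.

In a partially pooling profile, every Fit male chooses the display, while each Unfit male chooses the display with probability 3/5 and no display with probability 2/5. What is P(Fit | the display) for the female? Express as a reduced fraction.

5/8

P(the display) = (1/2)·1 + (1/2)·(3/5) = 4/5.
By Bayes' rule, P(Fit | the display) = (1/2) / (4/5) = 5/8.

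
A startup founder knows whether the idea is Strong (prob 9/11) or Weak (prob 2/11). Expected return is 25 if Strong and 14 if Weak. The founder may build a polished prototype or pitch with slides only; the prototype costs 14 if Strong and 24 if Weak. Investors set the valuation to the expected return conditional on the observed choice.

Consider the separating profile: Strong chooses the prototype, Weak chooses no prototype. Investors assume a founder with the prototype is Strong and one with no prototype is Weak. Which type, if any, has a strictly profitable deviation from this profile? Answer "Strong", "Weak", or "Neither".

Strong

The prototype pays 25; no prototype pays 14.
Strong: assigned the prototype, nets 25 − 14 = 11; deviating to no prototype nets 14.
Weak: assigned no prototype, nets 14; deviating to the prototype nets 25 − 24 = 1.
The Strong type gains 3 by deviating.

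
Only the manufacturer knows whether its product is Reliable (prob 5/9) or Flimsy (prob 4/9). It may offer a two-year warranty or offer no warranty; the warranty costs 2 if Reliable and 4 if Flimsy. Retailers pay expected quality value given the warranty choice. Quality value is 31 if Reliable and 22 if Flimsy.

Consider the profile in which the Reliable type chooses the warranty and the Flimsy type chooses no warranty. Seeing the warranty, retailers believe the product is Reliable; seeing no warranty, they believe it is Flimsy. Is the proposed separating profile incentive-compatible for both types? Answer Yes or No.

No

Under these beliefs, the warranty earns price 31 and no warranty earns price 22.
Reliable: the warranty nets 31 − 2 = 29; no warranty nets 22. Reliable prefers the warranty.
Flimsy: the warranty nets 31 − 4 = 27; no warranty nets 22. Flimsy would deviate to the warranty.
Flimsy has a profitable deviation, so the profile is not an equilibrium.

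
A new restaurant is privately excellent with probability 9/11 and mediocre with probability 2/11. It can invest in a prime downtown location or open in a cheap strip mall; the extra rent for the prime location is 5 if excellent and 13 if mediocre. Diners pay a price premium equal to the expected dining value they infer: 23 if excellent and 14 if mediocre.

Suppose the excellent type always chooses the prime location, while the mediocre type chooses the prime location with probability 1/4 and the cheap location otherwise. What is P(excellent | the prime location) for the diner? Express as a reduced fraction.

P(the prime location) = (9/11)·1 + (2/11)·(1/4) = 19/22.
By Bayes' rule, P(excellent | the prime location) = (9/11) / (19/22) = 18/19.

18/19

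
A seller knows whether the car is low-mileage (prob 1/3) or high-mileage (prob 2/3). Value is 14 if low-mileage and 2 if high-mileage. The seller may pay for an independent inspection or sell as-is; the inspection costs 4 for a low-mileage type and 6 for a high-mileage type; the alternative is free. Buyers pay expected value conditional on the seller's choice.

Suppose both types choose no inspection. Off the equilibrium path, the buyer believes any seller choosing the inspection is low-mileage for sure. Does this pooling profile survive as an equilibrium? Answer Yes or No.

On path, the buyer holds the prior and pays 1/3·14 + 2/3·2 = 6. Off path (the inspection), believing low-mileage, it pays 14.
low-mileage: no inspection nets 6; the inspection nets 14 − 4 = 10. low-mileage would deviate.
high-mileage: no inspection nets 6; the inspection nets 14 − 6 = 8. high-mileage would deviate.
A type deviates, so pooling fails.

No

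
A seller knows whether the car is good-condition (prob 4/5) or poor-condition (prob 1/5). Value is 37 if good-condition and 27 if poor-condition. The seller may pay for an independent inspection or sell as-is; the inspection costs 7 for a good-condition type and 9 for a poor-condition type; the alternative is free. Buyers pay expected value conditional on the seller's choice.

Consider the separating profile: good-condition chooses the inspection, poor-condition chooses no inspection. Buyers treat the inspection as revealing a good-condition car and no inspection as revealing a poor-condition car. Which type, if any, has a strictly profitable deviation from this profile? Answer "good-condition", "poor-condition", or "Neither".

poor-condition

The inspection pays 37; no inspection pays 27.
good-condition: assigned the inspection, nets 37 − 7 = 30; deviating to no inspection nets 27.
poor-condition: assigned no inspection, nets 27; deviating to the inspection nets 37 − 9 = 28.
The poor-condition type gains 1 by deviating.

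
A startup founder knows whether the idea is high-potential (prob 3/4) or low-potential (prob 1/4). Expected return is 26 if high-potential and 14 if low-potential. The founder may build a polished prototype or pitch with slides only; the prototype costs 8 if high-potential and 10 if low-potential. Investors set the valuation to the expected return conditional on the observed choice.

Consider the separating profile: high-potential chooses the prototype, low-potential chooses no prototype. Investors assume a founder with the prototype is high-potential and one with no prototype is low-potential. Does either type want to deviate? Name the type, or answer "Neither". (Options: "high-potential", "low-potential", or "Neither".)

low-potential

The prototype pays 26; no prototype pays 14.
high-potential: assigned the prototype, nets 26 − 8 = 18; deviating to no prototype nets 14.
low-potential: assigned no prototype, nets 14; deviating to the prototype nets 26 − 10 = 16.
The low-potential type gains 2 by deviating.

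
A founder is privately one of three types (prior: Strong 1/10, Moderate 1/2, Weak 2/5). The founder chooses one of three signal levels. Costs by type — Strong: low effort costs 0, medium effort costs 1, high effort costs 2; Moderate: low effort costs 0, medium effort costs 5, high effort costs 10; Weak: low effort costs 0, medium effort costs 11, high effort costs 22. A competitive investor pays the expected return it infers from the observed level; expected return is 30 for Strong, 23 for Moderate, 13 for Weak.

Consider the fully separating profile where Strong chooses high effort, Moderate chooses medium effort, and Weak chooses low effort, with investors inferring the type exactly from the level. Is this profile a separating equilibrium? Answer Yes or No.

Separating valuations: high effort → 30, medium effort → 23, low effort → 13.
Strong (assigned high effort): low effort: 13 − 0 = 13; medium effort: 23 − 1 = 22; high effort: 30 − 2 = 28. Strong stays.
Moderate (assigned medium effort): low effort: 13 − 0 = 13; medium effort: 23 − 5 = 18; high effort: 30 − 10 = 20. Moderate prefers high effort.
Weak (assigned low effort): low effort: 13 − 0 = 13; medium effort: 23 − 11 = 12; high effort: 30 − 22 = 8. Weak stays.
At least one type deviates; the separating profile fails.

No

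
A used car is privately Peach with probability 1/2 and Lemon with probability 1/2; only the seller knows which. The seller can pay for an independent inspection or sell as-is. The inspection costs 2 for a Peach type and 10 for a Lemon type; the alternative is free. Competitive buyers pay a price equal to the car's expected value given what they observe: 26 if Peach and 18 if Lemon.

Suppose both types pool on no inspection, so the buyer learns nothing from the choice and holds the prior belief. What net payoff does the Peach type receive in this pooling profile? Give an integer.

22

Pooled price = 1/2·26 + 1/2·18 = 22.
Peach pays no cost for no inspection, so net payoff = 22.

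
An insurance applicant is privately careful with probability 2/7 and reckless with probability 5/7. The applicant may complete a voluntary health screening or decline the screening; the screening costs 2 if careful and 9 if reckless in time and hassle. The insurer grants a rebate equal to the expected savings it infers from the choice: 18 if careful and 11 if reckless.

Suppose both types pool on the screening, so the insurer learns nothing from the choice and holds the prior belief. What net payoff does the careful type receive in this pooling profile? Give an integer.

11

Pooled rebate = 2/7·18 + 5/7·11 = 13.
careful pays cost 2 for the screening, so net payoff = 13 − 2 = 11.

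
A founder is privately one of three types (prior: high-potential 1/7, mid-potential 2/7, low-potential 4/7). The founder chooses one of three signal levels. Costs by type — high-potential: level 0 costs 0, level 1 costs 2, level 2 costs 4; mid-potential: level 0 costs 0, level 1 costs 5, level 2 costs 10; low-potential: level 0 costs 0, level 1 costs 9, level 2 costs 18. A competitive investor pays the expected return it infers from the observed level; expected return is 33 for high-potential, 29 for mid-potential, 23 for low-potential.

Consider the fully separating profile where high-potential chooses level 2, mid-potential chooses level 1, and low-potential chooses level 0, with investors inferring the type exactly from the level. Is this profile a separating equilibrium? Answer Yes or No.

Separating valuations: level 2 → 33, level 1 → 29, level 0 → 23.
high-potential (assigned level 2): level 0: 23 − 0 = 23; level 1: 29 − 2 = 27; level 2: 33 − 4 = 29. high-potential stays.
mid-potential (assigned level 1): level 0: 23 − 0 = 23; level 1: 29 − 5 = 24; level 2: 33 − 10 = 23. mid-potential stays.
low-potential (assigned level 0): level 0: 23 − 0 = 23; level 1: 29 − 9 = 20; level 2: 33 − 18 = 15. low-potential stays.
Every type prefers its assigned level; separation holds.

Yes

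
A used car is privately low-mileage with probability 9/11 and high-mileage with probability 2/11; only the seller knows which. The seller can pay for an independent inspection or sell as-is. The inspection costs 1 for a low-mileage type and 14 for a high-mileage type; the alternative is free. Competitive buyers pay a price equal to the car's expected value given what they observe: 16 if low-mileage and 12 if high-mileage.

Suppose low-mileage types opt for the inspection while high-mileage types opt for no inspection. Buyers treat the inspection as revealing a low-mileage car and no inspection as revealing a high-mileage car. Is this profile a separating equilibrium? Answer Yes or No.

Under these beliefs, the inspection earns price 16 and no inspection earns price 12.
low-mileage: the inspection nets 16 − 1 = 15; no inspection nets 12. low-mileage prefers the inspection.
high-mileage: the inspection nets 16 − 14 = 2; no inspection nets 12. high-mileage prefers no inspection.
Neither type deviates, so the separating profile is an equilibrium.

Yes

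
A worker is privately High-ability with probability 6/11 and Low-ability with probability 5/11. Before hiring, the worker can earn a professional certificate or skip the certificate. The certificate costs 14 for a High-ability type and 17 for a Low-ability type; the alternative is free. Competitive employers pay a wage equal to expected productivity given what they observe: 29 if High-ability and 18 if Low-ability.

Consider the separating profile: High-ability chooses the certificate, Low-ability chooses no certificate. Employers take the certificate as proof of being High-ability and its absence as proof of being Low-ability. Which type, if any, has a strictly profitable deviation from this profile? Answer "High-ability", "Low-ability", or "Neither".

High-ability

The certificate pays 29; no certificate pays 18.
High-ability: assigned the certificate, nets 29 − 14 = 15; deviating to no certificate nets 18.
Low-ability: assigned no certificate, nets 18; deviating to the certificate nets 29 − 17 = 12.
The High-ability type gains 3 by deviating.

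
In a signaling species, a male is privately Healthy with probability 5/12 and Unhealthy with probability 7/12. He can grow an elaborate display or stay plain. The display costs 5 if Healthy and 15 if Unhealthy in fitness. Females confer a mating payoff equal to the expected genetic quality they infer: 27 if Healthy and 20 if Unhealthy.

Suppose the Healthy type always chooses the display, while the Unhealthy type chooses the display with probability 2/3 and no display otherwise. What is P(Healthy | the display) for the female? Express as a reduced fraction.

P(the display) = (5/12)·1 + (7/12)·(2/3) = 29/36.
By Bayes' rule, P(Healthy | the display) = (5/12) / (29/36) = 15/29.

15/29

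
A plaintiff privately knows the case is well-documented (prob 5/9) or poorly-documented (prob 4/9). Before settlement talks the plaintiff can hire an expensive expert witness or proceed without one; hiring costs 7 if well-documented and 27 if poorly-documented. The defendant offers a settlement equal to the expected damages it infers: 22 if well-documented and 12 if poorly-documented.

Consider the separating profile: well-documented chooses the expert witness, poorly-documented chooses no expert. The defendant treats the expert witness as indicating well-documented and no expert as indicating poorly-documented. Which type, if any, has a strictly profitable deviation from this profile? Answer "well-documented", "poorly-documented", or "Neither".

The expert witness pays 22; no expert pays 12.
well-documented: assigned the expert witness, nets 22 − 7 = 15; deviating to no expert nets 12.
poorly-documented: assigned no expert, nets 12; deviating to the expert witness nets 22 − 27 = -5.
Both types strictly prefer their assigned action; no profitable deviation.

Neither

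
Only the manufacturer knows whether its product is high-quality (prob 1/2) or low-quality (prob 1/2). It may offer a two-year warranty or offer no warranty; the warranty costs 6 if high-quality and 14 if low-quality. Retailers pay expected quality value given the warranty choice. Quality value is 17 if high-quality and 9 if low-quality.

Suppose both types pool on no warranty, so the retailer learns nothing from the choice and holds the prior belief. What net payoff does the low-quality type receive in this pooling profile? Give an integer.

13

Pooled price = 1/2·17 + 1/2·9 = 13.
low-quality pays no cost for no warranty, so net payoff = 13.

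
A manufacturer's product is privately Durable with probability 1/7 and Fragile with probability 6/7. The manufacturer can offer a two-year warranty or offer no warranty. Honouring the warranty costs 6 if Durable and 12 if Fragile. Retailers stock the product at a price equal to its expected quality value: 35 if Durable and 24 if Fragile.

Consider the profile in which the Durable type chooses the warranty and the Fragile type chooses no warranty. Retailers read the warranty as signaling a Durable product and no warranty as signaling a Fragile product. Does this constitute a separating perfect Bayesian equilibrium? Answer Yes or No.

Under these beliefs, the warranty earns price 35 and no warranty earns price 24.
Durable: the warranty nets 35 − 6 = 29; no warranty nets 24. Durable prefers the warranty.
Fragile: the warranty nets 35 − 12 = 23; no warranty nets 24. Fragile prefers no warranty.
Neither type deviates, so the separating profile is an equilibrium.

Yes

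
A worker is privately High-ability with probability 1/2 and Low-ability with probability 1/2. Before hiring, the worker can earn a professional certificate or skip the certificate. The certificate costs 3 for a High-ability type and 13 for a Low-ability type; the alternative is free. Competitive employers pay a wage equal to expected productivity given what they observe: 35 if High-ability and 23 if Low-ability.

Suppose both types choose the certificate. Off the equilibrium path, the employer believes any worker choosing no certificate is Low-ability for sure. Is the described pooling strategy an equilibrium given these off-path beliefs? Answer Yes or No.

On path, the employer holds the prior and pays 1/2·35 + 1/2·23 = 29. Off path (no certificate), believing Low-ability, it pays 23.
High-ability: the certificate nets 29 − 3 = 26; no certificate nets 23. High-ability stays.
Low-ability: the certificate nets 29 − 13 = 16; no certificate nets 23. Low-ability would deviate.
A type deviates, so pooling fails.

No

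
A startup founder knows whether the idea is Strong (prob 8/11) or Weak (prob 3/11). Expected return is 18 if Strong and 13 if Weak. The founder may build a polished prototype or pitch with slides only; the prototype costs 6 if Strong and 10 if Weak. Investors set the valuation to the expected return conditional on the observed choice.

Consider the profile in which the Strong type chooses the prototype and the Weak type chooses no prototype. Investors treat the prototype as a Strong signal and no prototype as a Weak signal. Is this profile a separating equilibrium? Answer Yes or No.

No

Under these beliefs, the prototype earns valuation 18 and no prototype earns valuation 13.
Strong: the prototype nets 18 − 6 = 12; no prototype nets 13. Strong would deviate to no prototype.
Weak: the prototype nets 18 − 10 = 8; no prototype nets 13. Weak prefers no prototype.
Strong has a profitable deviation, so the profile is not an equilibrium.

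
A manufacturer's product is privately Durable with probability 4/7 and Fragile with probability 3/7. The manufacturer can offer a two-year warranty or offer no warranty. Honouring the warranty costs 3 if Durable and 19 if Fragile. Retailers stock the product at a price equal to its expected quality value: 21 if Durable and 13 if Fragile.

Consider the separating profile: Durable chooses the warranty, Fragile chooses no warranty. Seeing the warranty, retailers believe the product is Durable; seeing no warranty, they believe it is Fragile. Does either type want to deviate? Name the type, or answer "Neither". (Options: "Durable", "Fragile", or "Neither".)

Neither

The warranty pays 21; no warranty pays 13.
Durable: assigned the warranty, nets 21 − 3 = 18; deviating to no warranty nets 13.
Fragile: assigned no warranty, nets 13; deviating to the warranty nets 21 − 19 = 2.
Both types strictly prefer their assigned action; no profitable deviation.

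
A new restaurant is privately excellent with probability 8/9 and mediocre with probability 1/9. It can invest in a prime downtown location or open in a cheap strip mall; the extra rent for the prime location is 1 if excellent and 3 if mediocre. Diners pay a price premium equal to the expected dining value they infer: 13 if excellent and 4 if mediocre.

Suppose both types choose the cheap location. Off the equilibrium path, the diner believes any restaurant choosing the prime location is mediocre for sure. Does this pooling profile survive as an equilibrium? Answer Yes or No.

Yes

On path, the diner holds the prior and pays 8/9·13 + 1/9·4 = 12. Off path (the prime location), believing mediocre, it pays 4.
excellent: the cheap location nets 12; the prime location nets 4 − 1 = 3. excellent stays.
mediocre: the cheap location nets 12; the prime location nets 4 − 3 = 1. mediocre stays.
No type deviates, so pooling is sustained.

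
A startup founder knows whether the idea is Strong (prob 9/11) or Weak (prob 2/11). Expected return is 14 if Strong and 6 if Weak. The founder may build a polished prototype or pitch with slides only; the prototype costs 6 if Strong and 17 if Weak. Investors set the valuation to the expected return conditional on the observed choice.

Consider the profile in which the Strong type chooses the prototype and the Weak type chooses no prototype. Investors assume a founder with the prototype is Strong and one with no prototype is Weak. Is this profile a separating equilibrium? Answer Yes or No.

Under these beliefs, the prototype earns valuation 14 and no prototype earns valuation 6.
Strong: the prototype nets 14 − 6 = 8; no prototype nets 6. Strong prefers the prototype.
Weak: the prototype nets 14 − 17 = -3; no prototype nets 6. Weak prefers no prototype.
Neither type deviates, so the separating profile is an equilibrium.

Yes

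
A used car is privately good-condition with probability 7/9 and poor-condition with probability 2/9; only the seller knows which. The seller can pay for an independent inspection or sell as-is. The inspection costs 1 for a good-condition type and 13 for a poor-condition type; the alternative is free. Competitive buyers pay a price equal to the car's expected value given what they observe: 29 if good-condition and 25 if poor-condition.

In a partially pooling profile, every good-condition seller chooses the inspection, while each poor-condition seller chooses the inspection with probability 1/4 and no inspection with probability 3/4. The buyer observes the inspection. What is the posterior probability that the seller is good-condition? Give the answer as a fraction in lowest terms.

P(the inspection) = (7/9)·1 + (2/9)·(1/4) = 5/6.
By Bayes' rule, P(good-condition | the inspection) = (7/9) / (5/6) = 14/15.

14/15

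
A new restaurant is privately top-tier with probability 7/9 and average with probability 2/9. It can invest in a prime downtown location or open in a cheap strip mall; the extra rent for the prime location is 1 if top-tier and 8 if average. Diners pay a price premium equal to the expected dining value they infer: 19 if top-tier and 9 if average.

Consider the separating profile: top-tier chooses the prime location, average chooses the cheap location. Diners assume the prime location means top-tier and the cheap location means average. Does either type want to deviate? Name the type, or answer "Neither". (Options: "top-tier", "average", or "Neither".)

average

The prime location pays 19; the cheap location pays 9.
top-tier: assigned the prime location, nets 19 − 1 = 18; deviating to the cheap location nets 9.
average: assigned the cheap location, nets 9; deviating to the prime location nets 19 − 8 = 11.
The average type gains 2 by deviating.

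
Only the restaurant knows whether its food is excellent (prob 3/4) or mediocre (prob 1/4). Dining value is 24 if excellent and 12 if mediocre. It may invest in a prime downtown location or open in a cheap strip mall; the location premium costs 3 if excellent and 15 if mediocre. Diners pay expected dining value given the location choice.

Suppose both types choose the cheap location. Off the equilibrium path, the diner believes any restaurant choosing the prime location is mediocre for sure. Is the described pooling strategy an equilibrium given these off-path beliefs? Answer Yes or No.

On path, the diner holds the prior and pays 3/4·24 + 1/4·12 = 21. Off path (the prime location), believing mediocre, it pays 12.
excellent: the cheap location nets 21; the prime location nets 12 − 3 = 9. excellent stays.
mediocre: the cheap location nets 21; the prime location nets 12 − 15 = -3. mediocre stays.
No type deviates, so pooling is sustained.

Yes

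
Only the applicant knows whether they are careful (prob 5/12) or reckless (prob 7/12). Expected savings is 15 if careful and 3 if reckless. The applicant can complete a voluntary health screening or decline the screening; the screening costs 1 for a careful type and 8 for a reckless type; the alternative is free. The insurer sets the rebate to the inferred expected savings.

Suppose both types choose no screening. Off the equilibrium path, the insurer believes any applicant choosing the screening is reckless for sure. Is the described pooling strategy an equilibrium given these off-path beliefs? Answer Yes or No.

Yes

On path, the insurer holds the prior and pays 5/12·15 + 7/12·3 = 8. Off path (the screening), believing reckless, it pays 3.
careful: no screening nets 8; the screening nets 3 − 1 = 2. careful stays.
reckless: no screening nets 8; the screening nets 3 − 8 = -5. reckless stays.
No type deviates, so pooling is sustained.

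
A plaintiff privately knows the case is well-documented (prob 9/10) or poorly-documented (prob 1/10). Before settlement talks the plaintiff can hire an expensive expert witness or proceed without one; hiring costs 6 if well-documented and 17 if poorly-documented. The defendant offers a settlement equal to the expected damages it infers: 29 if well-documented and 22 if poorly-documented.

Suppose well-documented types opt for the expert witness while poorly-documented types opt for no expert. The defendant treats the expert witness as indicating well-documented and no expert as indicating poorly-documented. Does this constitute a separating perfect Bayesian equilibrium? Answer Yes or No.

Under these beliefs, the expert witness earns settlement 29 and no expert earns settlement 22.
well-documented: the expert witness nets 29 − 6 = 23; no expert nets 22. well-documented prefers the expert witness.
poorly-documented: the expert witness nets 29 − 17 = 12; no expert nets 22. poorly-documented prefers no expert.
Neither type deviates, so the separating profile is an equilibrium.

Yes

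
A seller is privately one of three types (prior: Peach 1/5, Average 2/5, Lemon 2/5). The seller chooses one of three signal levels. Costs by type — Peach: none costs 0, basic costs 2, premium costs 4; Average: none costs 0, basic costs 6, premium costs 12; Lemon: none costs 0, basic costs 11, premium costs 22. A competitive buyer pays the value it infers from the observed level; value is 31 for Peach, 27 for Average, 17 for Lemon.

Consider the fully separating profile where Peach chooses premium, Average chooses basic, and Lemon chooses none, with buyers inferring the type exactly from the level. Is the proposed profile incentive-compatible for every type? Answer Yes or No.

Yes

Separating prices: premium → 31, basic → 27, none → 17.
Peach (assigned premium): none: 17 − 0 = 17; basic: 27 − 2 = 25; premium: 31 − 4 = 27. Peach stays.
Average (assigned basic): none: 17 − 0 = 17; basic: 27 − 6 = 21; premium: 31 − 12 = 19. Average stays.
Lemon (assigned none): none: 17 − 0 = 17; basic: 27 − 11 = 16; premium: 31 − 22 = 9. Lemon stays.
Every type prefers its assigned level; separation holds.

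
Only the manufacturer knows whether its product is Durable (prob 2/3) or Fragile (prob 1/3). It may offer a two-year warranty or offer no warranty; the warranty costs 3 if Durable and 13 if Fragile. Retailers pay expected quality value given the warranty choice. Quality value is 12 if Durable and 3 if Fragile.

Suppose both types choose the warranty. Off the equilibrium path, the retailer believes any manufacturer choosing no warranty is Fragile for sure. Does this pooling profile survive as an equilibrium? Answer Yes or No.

No

On path, the retailer holds the prior and pays 2/3·12 + 1/3·3 = 9. Off path (no warranty), believing Fragile, it pays 3.
Durable: the warranty nets 9 − 3 = 6; no warranty nets 3. Durable stays.
Fragile: the warranty nets 9 − 13 = -4; no warranty nets 3. Fragile would deviate.
A type deviates, so pooling fails.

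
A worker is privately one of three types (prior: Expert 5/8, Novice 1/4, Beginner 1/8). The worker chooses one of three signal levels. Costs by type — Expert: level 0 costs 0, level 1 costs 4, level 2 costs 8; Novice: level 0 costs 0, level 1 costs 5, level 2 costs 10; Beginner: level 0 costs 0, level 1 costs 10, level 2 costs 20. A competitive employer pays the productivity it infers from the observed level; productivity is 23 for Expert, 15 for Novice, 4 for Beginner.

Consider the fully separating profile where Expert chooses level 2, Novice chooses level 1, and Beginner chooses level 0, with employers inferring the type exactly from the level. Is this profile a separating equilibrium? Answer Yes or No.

Separating wages: level 2 → 23, level 1 → 15, level 0 → 4.
Expert (assigned level 2): level 0: 4 − 0 = 4; level 1: 15 − 4 = 11; level 2: 23 − 8 = 15. Expert stays.
Novice (assigned level 1): level 0: 4 − 0 = 4; level 1: 15 − 5 = 10; level 2: 23 − 10 = 13. Novice prefers level 2.
Beginner (assigned level 0): level 0: 4 − 0 = 4; level 1: 15 − 10 = 5; level 2: 23 − 20 = 3. Beginner prefers level 1.
At least one type deviates; the separating profile fails.

No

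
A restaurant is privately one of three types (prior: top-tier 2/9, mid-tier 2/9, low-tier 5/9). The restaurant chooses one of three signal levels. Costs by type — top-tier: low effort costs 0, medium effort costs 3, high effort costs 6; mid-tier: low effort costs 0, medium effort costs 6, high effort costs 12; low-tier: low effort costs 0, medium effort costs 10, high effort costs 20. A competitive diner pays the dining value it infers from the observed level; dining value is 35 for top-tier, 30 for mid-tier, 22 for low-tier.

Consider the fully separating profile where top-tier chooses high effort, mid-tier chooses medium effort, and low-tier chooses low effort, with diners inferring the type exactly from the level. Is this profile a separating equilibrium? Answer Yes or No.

Separating price premiums: high effort → 35, medium effort → 30, low effort → 22.
top-tier (assigned high effort): low effort: 22 − 0 = 22; medium effort: 30 − 3 = 27; high effort: 35 − 6 = 29. top-tier stays.
mid-tier (assigned medium effort): low effort: 22 − 0 = 22; medium effort: 30 − 6 = 24; high effort: 35 − 12 = 23. mid-tier stays.
low-tier (assigned low effort): low effort: 22 − 0 = 22; medium effort: 30 − 10 = 20; high effort: 35 − 20 = 15. low-tier stays.
Every type prefers its assigned level; separation holds.

Yes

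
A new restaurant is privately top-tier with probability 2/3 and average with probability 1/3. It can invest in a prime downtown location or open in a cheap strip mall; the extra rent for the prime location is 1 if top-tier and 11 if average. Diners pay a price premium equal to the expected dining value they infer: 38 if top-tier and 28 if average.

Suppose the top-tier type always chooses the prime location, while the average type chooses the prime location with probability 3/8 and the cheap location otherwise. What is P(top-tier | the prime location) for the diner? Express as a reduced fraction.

16/19

P(the prime location) = (2/3)·1 + (1/3)·(3/8) = 19/24.
By Bayes' rule, P(top-tier | the prime location) = (2/3) / (19/24) = 16/19.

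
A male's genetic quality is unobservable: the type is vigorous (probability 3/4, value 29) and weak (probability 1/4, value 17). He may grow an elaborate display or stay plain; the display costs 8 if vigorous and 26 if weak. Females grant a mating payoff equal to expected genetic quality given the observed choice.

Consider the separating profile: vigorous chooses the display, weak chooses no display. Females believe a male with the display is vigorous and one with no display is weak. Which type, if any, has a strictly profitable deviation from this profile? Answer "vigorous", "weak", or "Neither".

The display pays 29; no display pays 17.
vigorous: assigned the display, nets 29 − 8 = 21; deviating to no display nets 17.
weak: assigned no display, nets 17; deviating to the display nets 29 − 26 = 3.
Both types strictly prefer their assigned action; no profitable deviation.

Neither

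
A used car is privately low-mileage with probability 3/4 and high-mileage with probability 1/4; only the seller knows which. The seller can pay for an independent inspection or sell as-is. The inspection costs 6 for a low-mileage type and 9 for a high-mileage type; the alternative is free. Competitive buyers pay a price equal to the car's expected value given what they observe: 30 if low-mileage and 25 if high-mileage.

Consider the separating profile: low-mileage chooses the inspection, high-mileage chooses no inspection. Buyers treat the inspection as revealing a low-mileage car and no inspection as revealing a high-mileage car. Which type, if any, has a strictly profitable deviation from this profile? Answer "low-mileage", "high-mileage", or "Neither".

The inspection pays 30; no inspection pays 25.
low-mileage: assigned the inspection, nets 30 − 6 = 24; deviating to no inspection nets 25.
high-mileage: assigned no inspection, nets 25; deviating to the inspection nets 30 − 9 = 21.
The low-mileage type gains 1 by deviating.

low-mileage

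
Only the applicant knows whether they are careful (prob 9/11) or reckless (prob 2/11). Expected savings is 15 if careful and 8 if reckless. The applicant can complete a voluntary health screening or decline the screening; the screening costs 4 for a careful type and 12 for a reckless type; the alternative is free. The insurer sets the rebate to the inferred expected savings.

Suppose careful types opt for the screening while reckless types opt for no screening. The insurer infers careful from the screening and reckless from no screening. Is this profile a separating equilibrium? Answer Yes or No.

Yes

Under these beliefs, the screening earns rebate 15 and no screening earns rebate 8.
careful: the screening nets 15 − 4 = 11; no screening nets 8. careful prefers the screening.
reckless: the screening nets 15 − 12 = 3; no screening nets 8. reckless prefers no screening.
Neither type deviates, so the separating profile is an equilibrium.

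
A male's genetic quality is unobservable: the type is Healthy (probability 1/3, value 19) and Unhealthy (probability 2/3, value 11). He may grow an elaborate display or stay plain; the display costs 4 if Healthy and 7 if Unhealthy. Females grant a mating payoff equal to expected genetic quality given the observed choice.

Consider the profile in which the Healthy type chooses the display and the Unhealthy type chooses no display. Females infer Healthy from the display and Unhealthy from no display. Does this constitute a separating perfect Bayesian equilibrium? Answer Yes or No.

No

Under these beliefs, the display earns mating payoff 19 and no display earns mating payoff 11.
Healthy: the display nets 19 − 4 = 15; no display nets 11. Healthy prefers the display.
Unhealthy: the display nets 19 − 7 = 12; no display nets 11. Unhealthy would deviate to the display.
Unhealthy has a profitable deviation, so the profile is not an equilibrium.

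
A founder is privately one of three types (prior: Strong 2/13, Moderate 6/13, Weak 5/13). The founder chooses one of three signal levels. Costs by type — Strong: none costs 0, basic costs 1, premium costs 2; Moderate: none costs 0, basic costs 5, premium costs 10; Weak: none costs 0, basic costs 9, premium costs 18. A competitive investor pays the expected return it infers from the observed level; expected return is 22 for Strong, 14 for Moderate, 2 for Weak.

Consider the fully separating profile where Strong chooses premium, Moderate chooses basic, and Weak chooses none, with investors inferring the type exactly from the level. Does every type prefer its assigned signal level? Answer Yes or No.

No

Separating valuations: premium → 22, basic → 14, none → 2.
Strong (assigned premium): none: 2 − 0 = 2; basic: 14 − 1 = 13; premium: 22 − 2 = 20. Strong stays.
Moderate (assigned basic): none: 2 − 0 = 2; basic: 14 − 5 = 9; premium: 22 − 10 = 12. Moderate prefers premium.
Weak (assigned none): none: 2 − 0 = 2; basic: 14 − 9 = 5; premium: 22 − 18 = 4. Weak prefers basic.
At least one type deviates; the separating profile fails.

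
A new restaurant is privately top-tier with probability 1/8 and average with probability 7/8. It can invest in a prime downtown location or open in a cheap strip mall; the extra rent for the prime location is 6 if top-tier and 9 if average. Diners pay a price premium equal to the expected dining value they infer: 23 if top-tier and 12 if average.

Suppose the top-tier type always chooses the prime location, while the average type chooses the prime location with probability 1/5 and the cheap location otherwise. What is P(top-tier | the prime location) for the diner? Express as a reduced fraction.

P(the prime location) = (1/8)·1 + (7/8)·(1/5) = 3/10.
By Bayes' rule, P(top-tier | the prime location) = (1/8) / (3/10) = 5/12.

5/12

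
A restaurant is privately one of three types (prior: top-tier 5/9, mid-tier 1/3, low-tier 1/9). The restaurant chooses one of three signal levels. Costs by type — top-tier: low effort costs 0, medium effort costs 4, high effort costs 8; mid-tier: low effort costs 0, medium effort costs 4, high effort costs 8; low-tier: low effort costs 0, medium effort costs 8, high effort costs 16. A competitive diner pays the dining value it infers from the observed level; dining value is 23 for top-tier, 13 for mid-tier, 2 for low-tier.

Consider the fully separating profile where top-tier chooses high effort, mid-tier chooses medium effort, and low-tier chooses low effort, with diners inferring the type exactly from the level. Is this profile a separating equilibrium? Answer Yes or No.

Separating price premiums: high effort → 23, medium effort → 13, low effort → 2.
top-tier (assigned high effort): low effort: 2 − 0 = 2; medium effort: 13 − 4 = 9; high effort: 23 − 8 = 15. top-tier stays.
mid-tier (assigned medium effort): low effort: 2 − 0 = 2; medium effort: 13 − 4 = 9; high effort: 23 − 8 = 15. mid-tier prefers high effort.
low-tier (assigned low effort): low effort: 2 − 0 = 2; medium effort: 13 − 8 = 5; high effort: 23 − 16 = 7. low-tier prefers high effort.
At least one type deviates; the separating profile fails.

No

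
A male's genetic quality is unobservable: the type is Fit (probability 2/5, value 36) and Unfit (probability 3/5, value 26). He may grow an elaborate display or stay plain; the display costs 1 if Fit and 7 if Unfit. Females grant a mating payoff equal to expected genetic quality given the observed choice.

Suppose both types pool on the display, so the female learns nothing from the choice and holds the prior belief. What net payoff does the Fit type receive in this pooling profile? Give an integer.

29

Pooled mating payoff = 2/5·36 + 3/5·26 = 30.
Fit pays cost 1 for the display, so net payoff = 30 − 1 = 29.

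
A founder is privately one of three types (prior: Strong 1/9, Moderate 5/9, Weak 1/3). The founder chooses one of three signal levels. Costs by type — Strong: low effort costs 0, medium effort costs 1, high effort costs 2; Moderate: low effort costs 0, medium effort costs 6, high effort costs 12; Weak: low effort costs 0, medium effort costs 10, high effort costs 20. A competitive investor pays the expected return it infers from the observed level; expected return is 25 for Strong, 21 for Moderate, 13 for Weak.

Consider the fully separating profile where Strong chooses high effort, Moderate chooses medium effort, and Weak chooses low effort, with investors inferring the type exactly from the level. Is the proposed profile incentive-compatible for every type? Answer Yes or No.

Yes

Separating valuations: high effort → 25, medium effort → 21, low effort → 13.
Strong (assigned high effort): low effort: 13 − 0 = 13; medium effort: 21 − 1 = 20; high effort: 25 − 2 = 23. Strong stays.
Moderate (assigned medium effort): low effort: 13 − 0 = 13; medium effort: 21 − 6 = 15; high effort: 25 − 12 = 13. Moderate stays.
Weak (assigned low effort): low effort: 13 − 0 = 13; medium effort: 21 − 10 = 11; high effort: 25 − 20 = 5. Weak stays.
Every type prefers its assigned level; separation holds.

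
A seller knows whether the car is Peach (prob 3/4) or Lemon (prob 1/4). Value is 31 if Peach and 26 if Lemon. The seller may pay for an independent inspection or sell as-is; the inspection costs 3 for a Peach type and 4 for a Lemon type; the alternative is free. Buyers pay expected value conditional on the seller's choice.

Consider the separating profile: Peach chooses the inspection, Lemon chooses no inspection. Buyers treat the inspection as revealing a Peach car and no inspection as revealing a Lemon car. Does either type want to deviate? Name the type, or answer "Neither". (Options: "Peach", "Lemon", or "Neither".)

Lemon

The inspection pays 31; no inspection pays 26.
Peach: assigned the inspection, nets 31 − 3 = 28; deviating to no inspection nets 26.
Lemon: assigned no inspection, nets 26; deviating to the inspection nets 31 − 4 = 27.
The Lemon type gains 1 by deviating.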